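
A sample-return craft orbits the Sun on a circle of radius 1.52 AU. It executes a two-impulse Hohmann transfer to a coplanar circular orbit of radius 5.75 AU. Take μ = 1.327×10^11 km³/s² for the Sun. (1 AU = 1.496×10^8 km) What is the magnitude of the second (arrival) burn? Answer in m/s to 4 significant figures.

In km: r₁ = 1.52 × 1.496×10^8 = 2.27392×10^8 km; r₂ = 5.75 × 1.496×10^8 = 8.602×10^8 km.
Semi-major axis of the transfer orbit: a_t = (2.27392×10^8 + 8.602×10^8)/2 = 5.43796×10^8 km.
Circular speed at r = 8.602×10^8 km: v_c = √(μ/r) = 12.4204 km/s.
Transfer-orbit speed at the same r (vis-viva, a = a_t): v_t = √[μ(2/r − 1/a_t)] = 8.03166 km/s.
Δv₂ = |v_t − v_c| = |8.03166 − 12.4204| = 4.389 km/s.

Δv₂ = 4389 m/s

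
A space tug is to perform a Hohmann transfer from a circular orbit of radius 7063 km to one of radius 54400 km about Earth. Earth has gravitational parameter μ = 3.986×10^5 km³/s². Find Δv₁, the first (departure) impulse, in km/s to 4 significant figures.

Transfer-ellipse semi-major axis a_t = (r₁ + r₂)/2 = (7063 + 54400)/2 = 30731.5 km.
Circular speed at r = 7063 km: v_c = √(μ/r) = 7.512 km/s.
Transfer-orbit speed at the same r (vis-viva, a = a_t): v_t = √[μ(2/r − 1/a_t)] = 9.995 km/s.
Δv₁ = |v_t − v_c| = |9.995 − 7.512| = 2.483 km/s.

Δv₁ = 2.483 km/s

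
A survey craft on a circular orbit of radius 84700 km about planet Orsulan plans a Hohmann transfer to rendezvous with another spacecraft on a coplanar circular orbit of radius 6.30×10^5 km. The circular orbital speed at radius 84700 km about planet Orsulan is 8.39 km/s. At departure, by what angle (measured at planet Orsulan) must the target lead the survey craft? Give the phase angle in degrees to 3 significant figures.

From the circular-orbit relation v² = μ/r at r = 84700 km: μ = v²r = (8.39)² × 84700 = 5.96221×10^6 km³/s².
Transfer-ellipse semi-major axis a_t = (r₁ + r₂)/2 = (84700 + 6.300×10^5)/2 = 3.5735×10^5 km.
Transfer time t = π√(a_t³/μ) = 2.7484×10^5 s.
The target's mean motion on its circular orbit is ω₂ = √(μ/r₂³) = 4.8831×10^-6 rad/s.
Angle swept by the target during transfer: ω₂·t = 1.3421 rad = 76.90°.
The survey craft traverses 180° on the transfer ellipse, so the target must lead by 180° − 76.90° = 103°.

φ = 103°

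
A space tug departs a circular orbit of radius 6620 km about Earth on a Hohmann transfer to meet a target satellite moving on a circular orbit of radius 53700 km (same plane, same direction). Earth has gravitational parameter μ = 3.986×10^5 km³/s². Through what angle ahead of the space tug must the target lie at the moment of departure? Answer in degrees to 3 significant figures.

Semi-major axis of the transfer orbit: a_t = (6620 + 53700)/2 = 30160 km.
Transfer time t = π√(a_t³/μ) = 26063 s.
Target angular speed ω₂ = √(μ/r₂³) = 5.0735×10^-5 rad/s.
Angle swept by the target during transfer: ω₂·t = 1.3223 rad = 75.76°.
The space tug traverses 180° on the transfer ellipse, so the target must lead by 180° − 75.76° = 104°.

φ = 104°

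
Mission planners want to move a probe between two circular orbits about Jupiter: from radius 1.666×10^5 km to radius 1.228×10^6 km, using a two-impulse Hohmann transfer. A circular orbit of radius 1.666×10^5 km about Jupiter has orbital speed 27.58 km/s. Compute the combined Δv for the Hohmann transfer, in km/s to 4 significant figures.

Δv = 14.21 km/s

From the circular-orbit relation v² = μ/r at r = 1.666×10^5 km: μ = v²r = (27.58)² × 1.666×10^5 = 1.26725×10^8 km³/s².
Semi-major axis of the transfer orbit: a_t = (1.666×10^5 + 1.228×10^6)/2 = 6.973×10^5 km.
At r₁ the circular-orbit speed is v₁ = √(μ/r₁) = 27.58 km/s.
On the transfer ellipse at r₁, v² = μ(2/r − 1/a) gives v_p = √[μ(2/r₁ − 1/a_t)] = 36.60 km/s.
First burn Δv₁ = |v_p − v₁| = 9.020 km/s.
At r₂, v₂ = √(μ/r₂) = 10.1586 km/s.
Transfer-orbit speed at r₂: v_a = √[μ(2/r₂ − 1/a_t)] = 4.96547 km/s.
Second burn Δv₂ = |v₂ − v_a| = 5.193 km/s.
Δv = Δv₁ + Δv₂ = 9.020 + 5.193 = 14.21 km/s.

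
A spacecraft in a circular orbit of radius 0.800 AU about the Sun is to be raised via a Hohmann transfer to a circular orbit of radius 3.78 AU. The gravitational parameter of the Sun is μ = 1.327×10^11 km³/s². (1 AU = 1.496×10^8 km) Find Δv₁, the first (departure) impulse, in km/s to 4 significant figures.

Δv₁ = 9.483 km/s

In km: r₁ = 0.800 × 1.496×10^8 = 1.1968×10^8 km; r₂ = 3.78 × 1.496×10^8 = 5.65488×10^8 km.
The Hohmann ellipse has a_t = (r₁ + r₂)/2 = 3.42584×10^8 km.
On the circular orbit at r = 1.1968×10^8 km, v_c = √(μ/r) = 33.2985 km/s.
Vis-viva on the transfer ellipse at r = 1.1968×10^8 km gives v_t = √[μ(2/r − 1/a_t)] = 42.7812 km/s.
Δv₁ = |v_t − v_c| = |42.7812 − 33.2985| = 9.483 km/s.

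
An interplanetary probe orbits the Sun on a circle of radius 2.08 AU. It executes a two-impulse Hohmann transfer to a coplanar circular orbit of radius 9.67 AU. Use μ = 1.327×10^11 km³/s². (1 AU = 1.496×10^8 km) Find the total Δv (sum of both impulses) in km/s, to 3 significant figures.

In km: r₁ = 2.08 × 1.496×10^8 = 3.11168×10^8 km; r₂ = 9.67 × 1.496×10^8 = 1.446632×10^9 km.
The Hohmann ellipse has a_t = (r₁ + r₂)/2 = 8.789×10^8 km.
Circular speed at r₁: v₁ = √(μ/r₁) = √(1.327×10^11/3.11168×10^8) = 20.651 km/s.
On the transfer ellipse at r₁, vis-viva gives v_p = √[μ(2/r₁ − 1/a_t)] = 26.494 km/s.
First burn Δv₁ = |v_p − v₁| = 5.843 km/s.
At r₂, v₂ = √(μ/r₂) = 9.578 km/s.
Transfer-orbit speed at r₂: v_a = √[μ(2/r₂ − 1/a_t)] = 5.699 km/s.
Second burn Δv₂ = |v₂ − v_a| = 3.879 km/s.
Δv = Δv₁ + Δv₂ = 5.843 + 3.879 = 9.722 km/s.

Δv = 9.72 km/s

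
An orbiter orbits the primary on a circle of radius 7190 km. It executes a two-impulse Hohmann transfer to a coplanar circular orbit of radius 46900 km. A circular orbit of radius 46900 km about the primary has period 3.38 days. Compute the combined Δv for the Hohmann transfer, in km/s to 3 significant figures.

From Kepler's third law T² = 4π²r³/μ at r = 46900 km, T = 3.38 days = 3.38 × 86400 s = 2.92032×10^5 s: μ = 4π²r³/T² = 47754.8 km³/s².
Semi-major axis of the transfer orbit: a_t = (7190 + 46900)/2 = 27045 km.
At r₁ the circular-orbit speed is v₁ = √(μ/r₁) = 2.5772 km/s.
Transfer-orbit speed at r₁ (vis-viva): v_p = √[μ(2/r₁ − 1/a_t)] = 3.3938 km/s.
First burn Δv₁ = |v_p − v₁| = 0.8166 km/s.
Circular speed at r₂: v₂ = √(μ/r₂) = 1.0091 km/s.
Transfer-orbit speed at r₂: v_a = √[μ(2/r₂ − 1/a_t)] = 0.52029 km/s.
Second burn Δv₂ = |v₂ − v_a| = 0.4888 km/s.
Δv = Δv₁ + Δv₂ = 0.8166 + 0.4888 = 1.305 km/s.

Δv = 1.31 km/s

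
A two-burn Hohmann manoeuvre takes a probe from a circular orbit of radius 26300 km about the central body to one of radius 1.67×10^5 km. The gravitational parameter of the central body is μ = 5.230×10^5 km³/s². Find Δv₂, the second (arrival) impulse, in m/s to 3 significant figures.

Δv₂ = 847 m/s

The Hohmann ellipse has a_t = (r₁ + r₂)/2 = 96650 km.
On the circular orbit at r = 1.670×10^5 km, v_c = √(μ/r) = 1.76967 km/s.
Vis-viva on the transfer ellipse at r = 1.670×10^5 km gives v_t = √[μ(2/r − 1/a_t)] = 0.923144 km/s.
Δv₂ = |v_t − v_c| = |0.923144 − 1.76967| = 0.8465 km/s.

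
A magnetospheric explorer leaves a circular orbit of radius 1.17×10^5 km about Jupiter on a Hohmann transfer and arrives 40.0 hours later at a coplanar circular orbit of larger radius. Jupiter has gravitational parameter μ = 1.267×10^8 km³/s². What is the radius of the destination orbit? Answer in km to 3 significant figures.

Transfer time t = 40.0 hours = 1.440×10^5 s, and t = π√(a_t³/μ).
So a_t = (μ t²/π²)^(1/3) = (1.267×10^8 × (1.440×10^5)² / π²)^(1/3) = 6.4328×10^5 km.
Since a_t = (r₁ + r₂)/2, r₂ = 2a_t − r₁ = 2×6.4328×10^5 − 1.170×10^5 = 1.16956×10^6 km.

r₂ = 1.17×10^6 km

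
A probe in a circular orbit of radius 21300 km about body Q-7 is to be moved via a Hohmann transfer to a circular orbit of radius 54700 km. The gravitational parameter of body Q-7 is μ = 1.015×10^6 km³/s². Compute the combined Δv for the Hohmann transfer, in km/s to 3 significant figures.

The Hohmann ellipse has a_t = (r₁ + r₂)/2 = 38000 km.
Circular speed at r₁: v₁ = √(μ/r₁) = √(1.015×10^6/21300) = 6.903 km/s.
On the transfer ellipse at r₁, vis-viva gives v_p = √[μ(2/r₁ − 1/a_t)] = 8.282 km/s.
First burn Δv₁ = |v_p − v₁| = 1.379 km/s.
At r₂, v₂ = √(μ/r₂) = 4.308 km/s.
Transfer-orbit speed at r₂: v_a = √[μ(2/r₂ − 1/a_t)] = 3.225 km/s.
Second burn Δv₂ = |v₂ − v_a| = 1.083 km/s.
Total Δv = Δv₁ + Δv₂ = 2.462 km/s.

Δv = 2.46 km/s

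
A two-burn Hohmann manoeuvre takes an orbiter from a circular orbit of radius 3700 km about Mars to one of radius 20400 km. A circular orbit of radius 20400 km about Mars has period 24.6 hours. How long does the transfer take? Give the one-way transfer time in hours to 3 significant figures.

t = 5.58 hours

From Kepler's third law T² = 4π²r³/μ at r = 20400 km, T = 24.6 hours = 24.6 × 3600 s = 88560 s: μ = 4π²r³/T² = 42734.1 km³/s².
The Hohmann ellipse has a_t = (r₁ + r₂)/2 = 12050 km.
Transfer time t = π√(a_t³/μ) = π√((12050)³ / 42734.1) = 20100 s.
Converting: 20100 s ÷ 3600 s/hour = 5.58 hours.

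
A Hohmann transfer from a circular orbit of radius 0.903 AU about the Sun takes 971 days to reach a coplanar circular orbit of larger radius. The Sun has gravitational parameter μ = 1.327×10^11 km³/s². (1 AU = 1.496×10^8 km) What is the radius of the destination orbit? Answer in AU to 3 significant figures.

r₂ = 5.19 AU

In km: r₁ = 0.903 × 1.496×10^8 = 1.350888×10^8 km.
Transfer time t = 971 days = 8.38944×10^7 s, and t = π√(a_t³/μ).
So a_t = (μ t²/π²)^(1/3) = (1.327×10^11 × (8.38944×10^7)² / π²)^(1/3) = 4.5570×10^8 km.
Since a_t = (r₁ + r₂)/2, r₂ = 2a_t − r₁ = 2×4.5570×10^8 − 1.350888×10^8 = 7.763112×10^8 km.
In AU: r₂ = 7.763112×10^8 / 1.496×10^8 = 5.19 AU.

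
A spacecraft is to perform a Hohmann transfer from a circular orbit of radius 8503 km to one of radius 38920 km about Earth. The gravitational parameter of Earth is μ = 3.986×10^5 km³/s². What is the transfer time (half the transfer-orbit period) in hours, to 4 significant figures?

t = 5.047 hours

Transfer-ellipse semi-major axis a_t = (r₁ + r₂)/2 = (8503 + 38920)/2 = 23711.5 km.
Transfer time t = π√(a_t³/μ) = π√((23711.5)³ / 3.986×10^5) = 18170 s.
Converting: 18170 s ÷ 3600 s/hour = 5.047 hours.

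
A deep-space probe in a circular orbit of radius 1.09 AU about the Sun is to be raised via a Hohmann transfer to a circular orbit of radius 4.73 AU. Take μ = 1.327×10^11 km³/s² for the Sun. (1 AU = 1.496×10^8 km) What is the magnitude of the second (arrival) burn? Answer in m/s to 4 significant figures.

Δv₂ = 5313 m/s

In km: r₁ = 1.09 × 1.496×10^8 = 1.63064×10^8 km; r₂ = 4.73 × 1.496×10^8 = 7.07608×10^8 km.
Transfer-ellipse semi-major axis a_t = (r₁ + r₂)/2 = (1.63064×10^8 + 7.07608×10^8)/2 = 4.35336×10^8 km.
Circular speed at r = 7.07608×10^8 km: v_c = √(μ/r) = 13.694 km/s.
Vis-viva on the transfer ellipse at r = 7.07608×10^8 km gives v_t = √[μ(2/r − 1/a_t)] = 8.3812 km/s.
Δv₂ = |v_t − v_c| = |8.3812 − 13.694| = 5.313 km/s.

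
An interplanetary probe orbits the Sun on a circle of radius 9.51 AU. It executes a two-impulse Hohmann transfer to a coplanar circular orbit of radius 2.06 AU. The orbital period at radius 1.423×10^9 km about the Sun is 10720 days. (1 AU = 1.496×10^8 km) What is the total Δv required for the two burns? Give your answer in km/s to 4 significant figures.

Δv = 9.746 km/s

From Kepler's third law T² = 4π²r³/μ at r = 1.423×10^9 km, T = 10720 days = 10720 × 86400 s = 9.26208×10^8 s: μ = 4π²r³/T² = 1.32604×10^11 km³/s².
In km: r₁ = 9.51 × 1.496×10^8 = 1.422696×10^9 km; r₂ = 2.06 × 1.496×10^8 = 3.08176×10^8 km.
The Hohmann ellipse has a_t = (r₁ + r₂)/2 = 8.65436×10^8 km.
At r₁ the circular-orbit speed is v₁ = √(μ/r₁) = 9.654 km/s.
Transfer-orbit speed at r₁ (vis-viva): v_a = √[μ(2/r₁ − 1/a_t)] = 5.761 km/s.
First burn Δv₁ = |v_a − v₁| = 3.893 km/s.
At r₂, v₂ = √(μ/r₂) = 20.743 km/s.
Transfer-orbit speed at r₂: v_p = √[μ(2/r₂ − 1/a_t)] = 26.596 km/s.
Second burn Δv₂ = |v₂ − v_p| = 5.853 km/s.
Δv = Δv₁ + Δv₂ = 3.893 + 5.853 = 9.746 km/s.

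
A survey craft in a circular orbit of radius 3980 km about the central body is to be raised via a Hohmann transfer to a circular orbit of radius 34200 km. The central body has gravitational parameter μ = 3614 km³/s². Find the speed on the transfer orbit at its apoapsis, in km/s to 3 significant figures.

Semi-major axis of the transfer orbit: a_t = (3980 + 34200)/2 = 19090 km.
The apoapsis of the transfer ellipse is at r = 34200 km.
Vis-viva: v = √[μ(2/r − 1/a_t)] = √[3614 × (2/34200 − 1/19090)] = 0.1484 km/s.

v = 0.148 km/s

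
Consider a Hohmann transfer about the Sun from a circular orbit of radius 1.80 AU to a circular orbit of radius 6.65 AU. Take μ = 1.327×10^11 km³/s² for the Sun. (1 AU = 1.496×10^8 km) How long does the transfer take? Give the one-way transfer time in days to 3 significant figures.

In km: r₁ = 1.80 × 1.496×10^8 = 2.6928×10^8 km; r₂ = 6.65 × 1.496×10^8 = 9.9484×10^8 km.
Semi-major axis of the transfer orbit: a_t = (2.6928×10^8 + 9.9484×10^8)/2 = 6.3206×10^8 km.
By Kepler's third law the transfer-orbit period is T = 2π√(a_t³/μ), so t = T/2 = 1.370×10^8 s.
Converting: 1.370×10^8 s ÷ 86400 s/day = 1590 days.

t = 1590 days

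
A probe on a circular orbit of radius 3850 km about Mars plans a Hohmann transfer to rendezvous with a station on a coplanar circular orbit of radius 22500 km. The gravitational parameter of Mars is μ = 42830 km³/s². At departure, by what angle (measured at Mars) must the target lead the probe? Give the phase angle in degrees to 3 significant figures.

Transfer-ellipse semi-major axis a_t = (r₁ + r₂)/2 = (3850 + 22500)/2 = 13175 km.
The half-period of the transfer ellipse is t = π√(a_t³/μ) = 22956.3 s.
Target angular speed ω₂ = √(μ/r₂³) = 6.13197×10^-5 rad/s.
Angle swept by the target during transfer: ω₂·t = 1.40767 rad = 80.654°.
The probe traverses 180° on the transfer ellipse, so the target must lead by 180° − 80.654° = 99.3°.

φ = 99.3°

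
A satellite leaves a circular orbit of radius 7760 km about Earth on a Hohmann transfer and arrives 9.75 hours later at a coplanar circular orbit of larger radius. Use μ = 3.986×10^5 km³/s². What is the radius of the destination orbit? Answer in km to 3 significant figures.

Transfer time t = 9.75 hours = 35100 s, and t = π√(a_t³/μ).
So a_t = (μ t²/π²)^(1/3) = (3.986×10^5 × (35100)² / π²)^(1/3) = 36780 km.
Since a_t = (r₁ + r₂)/2, r₂ = 2a_t − r₁ = 2×36780 − 7760 = 65800 km.

r₂ = 65800 km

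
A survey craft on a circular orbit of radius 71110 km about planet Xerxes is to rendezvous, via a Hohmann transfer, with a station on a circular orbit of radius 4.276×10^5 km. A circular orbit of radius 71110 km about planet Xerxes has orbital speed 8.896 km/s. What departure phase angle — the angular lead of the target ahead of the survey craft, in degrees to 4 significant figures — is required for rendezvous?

From the circular-orbit relation v² = μ/r at r = 71110 km: μ = v²r = (8.896)² × 71110 = 5.62756×10^6 km³/s².
Transfer-ellipse semi-major axis a_t = (r₁ + r₂)/2 = (71110 + 4.276×10^5)/2 = 2.49355×10^5 km.
Transfer time t = π√(a_t³/μ) = 1.649×10^5 s.
The target's mean motion on its circular orbit is ω₂ = √(μ/r₂³) = 8.484×10^-6 rad/s.
Angle swept by the target during transfer: ω₂·t = 1.399 rad = 80.16°.
The survey craft traverses 180° on the transfer ellipse, so the target must lead by 180° − 80.16° = 99.84°.

φ = 99.84°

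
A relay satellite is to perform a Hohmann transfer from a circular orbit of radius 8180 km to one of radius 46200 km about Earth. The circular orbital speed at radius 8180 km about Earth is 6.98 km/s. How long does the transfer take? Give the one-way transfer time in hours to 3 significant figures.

From the circular-orbit relation v² = μ/r at r = 8180 km: μ = v²r = (6.98)² × 8180 = 3.98533×10^5 km³/s².
Transfer-ellipse semi-major axis a_t = (r₁ + r₂)/2 = (8180 + 46200)/2 = 27190 km.
Transfer time t = π√(a_t³/μ) = π√((27190)³ / 3.98533×10^5) = 22310 s.
Converting: 22310 s ÷ 3600 s/hour = 6.20 hours.

t = 6.20 hours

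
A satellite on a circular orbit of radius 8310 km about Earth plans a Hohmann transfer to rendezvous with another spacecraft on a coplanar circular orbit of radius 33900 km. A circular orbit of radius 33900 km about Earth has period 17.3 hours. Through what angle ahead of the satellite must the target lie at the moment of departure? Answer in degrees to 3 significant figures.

φ = 91.6°

From Kepler's third law T² = 4π²r³/μ at r = 33900 km, T = 17.3 hours = 17.3 × 3600 s = 62280 s: μ = 4π²r³/T² = 3.96517×10^5 km³/s².
Semi-major axis of the transfer orbit: a_t = (8310 + 33900)/2 = 21105 km.
The half-period of the transfer ellipse is t = π√(a_t³/μ) = 15296.7 s.
The target's mean motion on its circular orbit is ω₂ = √(μ/r₂³) = 1.00886×10^-4 rad/s.
Angle swept by the target during transfer: ω₂·t = 1.5432 rad = 88.42°.
The satellite traverses 180° on the transfer ellipse, so the target must lead by 180° − 88.42° = 91.6°.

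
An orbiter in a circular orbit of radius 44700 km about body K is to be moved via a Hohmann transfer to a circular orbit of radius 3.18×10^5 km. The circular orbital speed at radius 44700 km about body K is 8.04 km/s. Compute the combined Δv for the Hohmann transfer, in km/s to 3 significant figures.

From the circular-orbit relation v² = μ/r at r = 44700 km: μ = v²r = (8.04)² × 44700 = 2.88948×10^6 km³/s².
Semi-major axis of the transfer orbit: a_t = (44700 + 3.180×10^5)/2 = 1.8135×10^5 km.
Circular speed at r₁: v₁ = √(μ/r₁) = √(2.88948×10^6/44700) = 8.04000 km/s.
Transfer-orbit speed at r₁ (vis-viva): v_p = √[μ(2/r₁ − 1/a_t)] = 10.6466 km/s.
First burn Δv₁ = |v_p − v₁| = 2.6066 km/s.
Circular speed at r₂: v₂ = √(μ/r₂) = 3.0144 km/s.
Transfer-orbit speed at r₂: v_a = √[μ(2/r₂ − 1/a_t)] = 1.4966 km/s.
Second burn Δv₂ = |v₂ − v_a| = 1.5178 km/s.
Δv = Δv₁ + Δv₂ = 2.6066 + 1.5178 = 4.124 km/s.

Δv = 4.12 km/s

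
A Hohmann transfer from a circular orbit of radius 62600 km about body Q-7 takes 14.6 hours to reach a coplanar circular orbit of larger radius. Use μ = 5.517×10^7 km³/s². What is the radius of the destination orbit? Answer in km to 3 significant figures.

Transfer time t = 14.6 hours = 52560 s, and t = π√(a_t³/μ).
So a_t = (μ t²/π²)^(1/3) = (5.517×10^7 × (52560)² / π²)^(1/3) = 2.4902×10^5 km.
Since a_t = (r₁ + r₂)/2, r₂ = 2a_t − r₁ = 2×2.4902×10^5 − 62600 = 4.3544×10^5 km.

r₂ = 4.35×10^5 km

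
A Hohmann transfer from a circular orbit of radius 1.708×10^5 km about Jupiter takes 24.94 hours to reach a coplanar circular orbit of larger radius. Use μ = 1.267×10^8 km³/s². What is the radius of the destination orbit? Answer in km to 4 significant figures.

r₂ = 7.682×10^5 km

Transfer time t = 24.94 hours = 89784 s, and t = π√(a_t³/μ).
So a_t = (μ t²/π²)^(1/3) = (1.267×10^8 × (89784)² / π²)^(1/3) = 4.6949×10^5 km.
Since a_t = (r₁ + r₂)/2, r₂ = 2a_t − r₁ = 2×4.6949×10^5 − 1.708×10^5 = 7.6818×10^5 km.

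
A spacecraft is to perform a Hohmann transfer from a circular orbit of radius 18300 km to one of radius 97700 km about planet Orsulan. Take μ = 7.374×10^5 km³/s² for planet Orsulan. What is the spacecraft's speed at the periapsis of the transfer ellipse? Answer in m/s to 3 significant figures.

Transfer-ellipse semi-major axis a_t = (r₁ + r₂)/2 = (18300 + 97700)/2 = 58000 km.
At periapsis, r = 18300 km.
From the vis-viva equation, v = √[μ(2/r − 1/a_t)] = 8.239 km/s.

v = 8240 m/s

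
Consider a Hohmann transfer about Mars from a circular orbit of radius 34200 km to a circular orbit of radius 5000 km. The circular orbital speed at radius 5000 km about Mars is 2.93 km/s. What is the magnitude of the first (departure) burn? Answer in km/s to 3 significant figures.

Δv₁ = 0.554 km/s

From the circular-orbit relation v² = μ/r at r = 5000 km: μ = v²r = (2.93)² × 5000 = 42924.5 km³/s².
Semi-major axis of the transfer orbit: a_t = (34200 + 5000)/2 = 19600 km.
On the circular orbit at r = 34200 km, v_c = √(μ/r) = 1.1203 km/s.
Transfer-orbit speed at the same r (vis-viva, a = a_t): v_t = √[μ(2/r − 1/a_t)] = 0.56584 km/s.
Δv₁ = |v_t − v_c| = |0.56584 − 1.1203| = 0.5545 km/s.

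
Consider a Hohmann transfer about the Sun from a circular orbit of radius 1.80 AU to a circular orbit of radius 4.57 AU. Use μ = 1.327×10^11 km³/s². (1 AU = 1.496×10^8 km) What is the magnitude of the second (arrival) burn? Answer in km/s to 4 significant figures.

In km: r₁ = 1.80 × 1.496×10^8 = 2.6928×10^8 km; r₂ = 4.57 × 1.496×10^8 = 6.83672×10^8 km.
Semi-major axis of the transfer orbit: a_t = (2.6928×10^8 + 6.83672×10^8)/2 = 4.76476×10^8 km.
Circular speed at r = 6.83672×10^8 km: v_c = √(μ/r) = 13.932 km/s.
Vis-viva on the transfer ellipse at r = 6.83672×10^8 km gives v_t = √[μ(2/r − 1/a_t)] = 10.474 km/s.
Δv₂ = |v_t − v_c| = |10.474 − 13.932| = 3.458 km/s.

Δv₂ = 3.458 km/s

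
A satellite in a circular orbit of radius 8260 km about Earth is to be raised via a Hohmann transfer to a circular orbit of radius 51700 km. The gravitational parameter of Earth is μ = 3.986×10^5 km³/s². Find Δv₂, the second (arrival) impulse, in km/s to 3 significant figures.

Δv₂ = 1.32 km/s

Transfer-ellipse semi-major axis a_t = (r₁ + r₂)/2 = (8260 + 51700)/2 = 29980 km.
On the circular orbit at r = 51700 km, v_c = √(μ/r) = 2.7767 km/s.
Vis-viva on the transfer ellipse at r = 51700 km gives v_t = √[μ(2/r − 1/a_t)] = 1.4575 km/s.
Δv₂ = |v_t − v_c| = |1.4575 − 2.7767| = 1.319 km/s.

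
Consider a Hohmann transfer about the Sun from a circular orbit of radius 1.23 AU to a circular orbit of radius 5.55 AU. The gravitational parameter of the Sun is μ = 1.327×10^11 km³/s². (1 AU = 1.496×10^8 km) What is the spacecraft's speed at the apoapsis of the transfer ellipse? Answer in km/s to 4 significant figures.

v = 7.615 km/s

In km: r₁ = 1.23 × 1.496×10^8 = 1.84008×10^8 km; r₂ = 5.55 × 1.496×10^8 = 8.3028×10^8 km.
Semi-major axis of the transfer orbit: a_t = (1.84008×10^8 + 8.3028×10^8)/2 = 5.07144×10^8 km.
The apoapsis of the transfer ellipse is at r = 8.3028×10^8 km.
Applying v² = μ(2/r − 1/a_t): v = 7.615 km/s.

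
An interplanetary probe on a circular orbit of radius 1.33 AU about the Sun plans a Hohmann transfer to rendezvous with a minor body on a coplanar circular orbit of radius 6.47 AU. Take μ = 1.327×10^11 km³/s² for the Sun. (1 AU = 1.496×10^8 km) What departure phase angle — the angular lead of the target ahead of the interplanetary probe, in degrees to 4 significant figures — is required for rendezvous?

φ = 95.76°

In km: r₁ = 1.33 × 1.496×10^8 = 1.98968×10^8 km; r₂ = 6.47 × 1.496×10^8 = 9.67912×10^8 km.
Transfer-ellipse semi-major axis a_t = (r₁ + r₂)/2 = (1.98968×10^8 + 9.67912×10^8)/2 = 5.8344×10^8 km.
Transfer time t = π√(a_t³/μ) = 1.21537×10^8 s.
Target angular speed ω₂ = √(μ/r₂³) = 1.20971×10^-8 rad/s.
Angle swept by the target during transfer: ω₂·t = 1.4702 rad = 84.24°.
Arrival is 180° from departure on the ellipse, so φ = 180° − 84.24° = 95.76°.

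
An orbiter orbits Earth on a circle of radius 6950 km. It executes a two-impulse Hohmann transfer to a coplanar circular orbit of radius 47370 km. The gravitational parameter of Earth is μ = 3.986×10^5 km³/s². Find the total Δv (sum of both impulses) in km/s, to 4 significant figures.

Δv = 3.862 km/s

The Hohmann ellipse has a_t = (r₁ + r₂)/2 = 27160 km.
At r₁ the circular-orbit speed is v₁ = √(μ/r₁) = 7.573145 km/s.
On the transfer ellipse at r₁, vis-viva equation gives v_p = √[μ(2/r₁ − 1/a_t)] = 10.00145 km/s.
First burn Δv₁ = |v_p − v₁| = 2.4283 km/s.
Circular speed at r₂: v₂ = √(μ/r₂) = 2.9008 km/s.
Transfer-orbit speed at r₂: v_a = √[μ(2/r₂ − 1/a_t)] = 1.4674 km/s.
Second burn Δv₂ = |v₂ − v_a| = 1.4334 km/s.
Δv = Δv₁ + Δv₂ = 2.4283 + 1.4334 = 3.862 km/s.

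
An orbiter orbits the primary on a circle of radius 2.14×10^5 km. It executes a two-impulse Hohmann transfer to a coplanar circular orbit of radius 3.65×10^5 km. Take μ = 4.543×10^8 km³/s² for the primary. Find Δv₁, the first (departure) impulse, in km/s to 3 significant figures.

Transfer-ellipse semi-major axis a_t = (r₁ + r₂)/2 = (2.140×10^5 + 3.650×10^5)/2 = 2.895×10^5 km.
On the circular orbit at r = 2.140×10^5 km, v_c = √(μ/r) = 46.075 km/s.
Vis-viva on the transfer ellipse at r = 2.140×10^5 km gives v_t = √[μ(2/r − 1/a_t)] = 51.735 km/s.
Δv₁ = |v_t − v_c| = |51.735 − 46.075| = 5.660 km/s.

Δv₁ = 5.66 km/s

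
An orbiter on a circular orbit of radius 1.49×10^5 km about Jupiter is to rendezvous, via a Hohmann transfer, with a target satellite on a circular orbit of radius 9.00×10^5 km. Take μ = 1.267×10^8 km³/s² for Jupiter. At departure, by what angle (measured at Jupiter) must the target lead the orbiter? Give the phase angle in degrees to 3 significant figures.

The Hohmann ellipse has a_t = (r₁ + r₂)/2 = 5.245×10^5 km.
The half-period of the transfer ellipse is t = π√(a_t³/μ) = 1.0602×10^5 s.
The target's mean motion on its circular orbit is ω₂ = √(μ/r₂³) = 1.3183×10^-5 rad/s.
Angle swept by the target during transfer: ω₂·t = 1.3977 rad = 80.08°.
The orbiter traverses 180° on the transfer ellipse, so the target must lead by 180° − 80.08° = 99.9°.

φ = 99.9°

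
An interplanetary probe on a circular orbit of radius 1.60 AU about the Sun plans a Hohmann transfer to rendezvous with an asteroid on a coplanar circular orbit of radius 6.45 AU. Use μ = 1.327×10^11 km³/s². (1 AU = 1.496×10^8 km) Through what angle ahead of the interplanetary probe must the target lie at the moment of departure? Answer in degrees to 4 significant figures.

In km: r₁ = 1.60 × 1.496×10^8 = 2.3936×10^8 km; r₂ = 6.45 × 1.496×10^8 = 9.6492×10^8 km.
Semi-major axis of the transfer orbit: a_t = (2.3936×10^8 + 9.6492×10^8)/2 = 6.0214×10^8 km.
The half-period of the transfer ellipse is t = π√(a_t³/μ) = 1.2743×10^8 s.
The target's mean motion on its circular orbit is ω₂ = √(μ/r₂³) = 1.2153×10^-8 rad/s.
Angle swept by the target during transfer: ω₂·t = 1.5487 rad = 88.73°.
The interplanetary probe traverses 180° on the transfer ellipse, so the target must lead by 180° − 88.73° = 91.27°.

φ = 91.27°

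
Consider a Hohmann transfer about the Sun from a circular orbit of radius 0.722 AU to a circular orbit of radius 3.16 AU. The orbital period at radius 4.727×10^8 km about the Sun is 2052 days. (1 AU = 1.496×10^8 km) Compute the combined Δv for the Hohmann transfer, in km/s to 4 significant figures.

From Kepler's third law T² = 4π²r³/μ at r = 4.727×10^8 km, T = 2052 days = 2052 × 86400 s = 1.772928×10^8 s: μ = 4π²r³/T² = 1.32658×10^11 km³/s².
In km: r₁ = 0.722 × 1.496×10^8 = 1.080112×10^8 km; r₂ = 3.16 × 1.496×10^8 = 4.72736×10^8 km.
Transfer-ellipse semi-major axis a_t = (r₁ + r₂)/2 = (1.080112×10^8 + 4.72736×10^8)/2 = 2.903736×10^8 km.
Circular speed at r₁: v₁ = √(μ/r₁) = √(1.32658×10^11/1.080112×10^8) = 35.0455 km/s.
On the transfer ellipse at r₁, vis-viva gives v_p = √[μ(2/r₁ − 1/a_t)] = 44.7161 km/s.
First burn Δv₁ = |v_p − v₁| = 9.671 km/s.
At r₂, v₂ = √(μ/r₂) = 16.752 km/s.
Transfer-orbit speed at r₂: v_a = √[μ(2/r₂ − 1/a_t)] = 10.217 km/s.
Second burn Δv₂ = |v₂ − v_a| = 6.535 km/s.
Total Δv = Δv₁ + Δv₂ = 16.21 km/s.

Δv = 16.21 km/s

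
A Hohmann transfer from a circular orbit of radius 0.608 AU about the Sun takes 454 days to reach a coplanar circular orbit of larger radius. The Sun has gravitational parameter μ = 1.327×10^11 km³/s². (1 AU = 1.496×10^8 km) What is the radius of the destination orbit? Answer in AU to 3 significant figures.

r₂ = 3.06 AU

In km: r₁ = 0.608 × 1.496×10^8 = 9.09568×10^7 km.
Transfer time t = 454 days = 3.92256×10^7 s, and t = π√(a_t³/μ).
So a_t = (μ t²/π²)^(1/3) = (1.327×10^11 × (3.92256×10^7)² / π²)^(1/3) = 2.7452×10^8 km.
Since a_t = (r₁ + r₂)/2, r₂ = 2a_t − r₁ = 2×2.7452×10^8 − 9.09568×10^7 = 4.580832×10^8 km.
In AU: r₂ = 4.580832×10^8 / 1.496×10^8 = 3.06 AU.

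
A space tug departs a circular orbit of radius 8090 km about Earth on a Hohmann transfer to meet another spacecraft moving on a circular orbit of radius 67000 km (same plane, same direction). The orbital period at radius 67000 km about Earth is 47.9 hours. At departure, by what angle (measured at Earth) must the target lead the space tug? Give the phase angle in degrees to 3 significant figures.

φ = 104°

From Kepler's third law T² = 4π²r³/μ at r = 67000 km, T = 47.9 hours = 47.9 × 3600 s = 1.7244×10^5 s: μ = 4π²r³/T² = 3.99308×10^5 km³/s².
Transfer-ellipse semi-major axis a_t = (r₁ + r₂)/2 = (8090 + 67000)/2 = 37545 km.
Transfer time t = π√(a_t³/μ) = 36168 s.
The target's mean motion on its circular orbit is ω₂ = √(μ/r₂³) = 3.6437×10^-5 rad/s.
Angle swept by the target during transfer: ω₂·t = 1.31785 rad = 75.51°.
Arrival is 180° from departure on the ellipse, so φ = 180° − 75.51° = 104°.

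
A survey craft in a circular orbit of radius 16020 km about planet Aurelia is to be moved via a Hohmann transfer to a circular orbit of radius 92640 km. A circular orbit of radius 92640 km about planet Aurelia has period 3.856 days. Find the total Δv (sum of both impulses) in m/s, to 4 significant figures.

Δv = 2083 m/s

From Kepler's third law T² = 4π²r³/μ at r = 92640 km, T = 3.856 days = 3.856 × 86400 s = 3.331584×10^5 s: μ = 4π²r³/T² = 2.82783×10^5 km³/s².
Transfer-ellipse semi-major axis a_t = (r₁ + r₂)/2 = (16020 + 92640)/2 = 54330 km.
At r₁ the circular-orbit speed is v₁ = √(μ/r₁) = 4.201 km/s.
Transfer-orbit speed at r₁ (v² = μ(2/r − 1/a)): v_p = √[μ(2/r₁ − 1/a_t)] = 5.486 km/s.
First burn Δv₁ = |v_p − v₁| = 1.285 km/s.
Circular speed at r₂: v₂ = √(μ/r₂) = 1.7471 km/s.
Transfer-orbit speed at r₂: v_a = √[μ(2/r₂ − 1/a_t)] = 0.94872 km/s.
Second burn Δv₂ = |v₂ − v_a| = 0.7984 km/s.
Total Δv = Δv₁ + Δv₂ = 2.083 km/s.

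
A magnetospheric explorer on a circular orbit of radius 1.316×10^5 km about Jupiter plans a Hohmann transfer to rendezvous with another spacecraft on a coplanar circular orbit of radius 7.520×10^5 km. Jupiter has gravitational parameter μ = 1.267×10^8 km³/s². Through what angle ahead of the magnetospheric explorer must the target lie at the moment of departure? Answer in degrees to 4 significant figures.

φ = 98.94°

Transfer-ellipse semi-major axis a_t = (r₁ + r₂)/2 = (1.316×10^5 + 7.520×10^5)/2 = 4.418×10^5 km.
Transfer time t = π√(a_t³/μ) = 81960 s.
The target's mean motion on its circular orbit is ω₂ = √(μ/r₂³) = 1.7261×10^-5 rad/s.
Angle swept by the target during transfer: ω₂·t = 1.4147 rad = 81.06°.
The magnetospheric explorer traverses 180° on the transfer ellipse, so the target must lead by 180° − 81.06° = 98.94°.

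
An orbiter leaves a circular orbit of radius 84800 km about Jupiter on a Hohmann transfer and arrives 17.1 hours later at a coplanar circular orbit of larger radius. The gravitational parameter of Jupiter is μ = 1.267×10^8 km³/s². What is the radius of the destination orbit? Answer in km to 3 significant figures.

Transfer time t = 17.1 hours = 61560 s, and t = π√(a_t³/μ).
So a_t = (μ t²/π²)^(1/3) = (1.267×10^8 × (61560)² / π²)^(1/3) = 3.6505×10^5 km.
Since a_t = (r₁ + r₂)/2, r₂ = 2a_t − r₁ = 2×3.6505×10^5 − 84800 = 6.453×10^5 km.

r₂ = 6.45×10^5 km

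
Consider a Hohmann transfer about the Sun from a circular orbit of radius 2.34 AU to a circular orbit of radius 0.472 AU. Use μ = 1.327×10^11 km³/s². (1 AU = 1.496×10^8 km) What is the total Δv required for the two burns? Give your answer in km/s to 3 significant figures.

Δv = 20.8 km/s

In km: r₁ = 2.34 × 1.496×10^8 = 3.50064×10^8 km; r₂ = 0.472 × 1.496×10^8 = 7.06112×10^7 km.
Transfer-ellipse semi-major axis a_t = (r₁ + r₂)/2 = (3.50064×10^8 + 7.06112×10^7)/2 = 2.103376×10^8 km.
Circular speed at r₁: v₁ = √(μ/r₁) = √(1.327×10^11/3.50064×10^8) = 19.470 km/s.
Transfer-orbit speed at r₁ (v² = μ(2/r − 1/a)): v_a = √[μ(2/r₁ − 1/a_t)] = 11.281 km/s.
First burn Δv₁ = |v_a − v₁| = 8.1890 km/s.
Circular speed at r₂: v₂ = √(μ/r₂) = 43.351 km/s.
Transfer-orbit speed at r₂: v_p = √[μ(2/r₂ − 1/a_t)] = 55.926 km/s.
Second burn Δv₂ = |v₂ − v_p| = 12.575 km/s.
Δv = Δv₁ + Δv₂ = 8.1890 + 12.575 = 20.76 km/s.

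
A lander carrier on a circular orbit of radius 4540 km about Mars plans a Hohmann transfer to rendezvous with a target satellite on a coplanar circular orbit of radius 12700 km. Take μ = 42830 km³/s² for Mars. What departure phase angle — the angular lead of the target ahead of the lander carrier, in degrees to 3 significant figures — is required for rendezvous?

Transfer-ellipse semi-major axis a_t = (r₁ + r₂)/2 = (4540 + 12700)/2 = 8620 km.
Transfer time t = π√(a_t³/μ) = 12150 s.
The target's mean motion on its circular orbit is ω₂ = √(μ/r₂³) = 1.446×10^-4 rad/s.
Angle swept by the target during transfer: ω₂·t = 1.757 rad = 100.7°.
The lander carrier traverses 180° on the transfer ellipse, so the target must lead by 180° − 100.7° = 79.3°.

φ = 79.3°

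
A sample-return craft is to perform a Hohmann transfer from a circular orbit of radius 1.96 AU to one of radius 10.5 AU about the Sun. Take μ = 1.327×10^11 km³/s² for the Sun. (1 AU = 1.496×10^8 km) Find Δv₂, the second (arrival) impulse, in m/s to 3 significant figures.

Δv₂ = 4040 m/s

In km: r₁ = 1.96 × 1.496×10^8 = 2.93216×10^8 km; r₂ = 10.5 × 1.496×10^8 = 1.5708×10^9 km.
Semi-major axis of the transfer orbit: a_t = (2.93216×10^8 + 1.5708×10^9)/2 = 9.32008×10^8 km.
Circular speed at r = 1.5708×10^9 km: v_c = √(μ/r) = 9.191 km/s.
Vis-viva on the transfer ellipse at r = 1.5708×10^9 km gives v_t = √[μ(2/r − 1/a_t)] = 5.155 km/s.
Δv₂ = |v_t − v_c| = |5.155 − 9.191| = 4.036 km/s.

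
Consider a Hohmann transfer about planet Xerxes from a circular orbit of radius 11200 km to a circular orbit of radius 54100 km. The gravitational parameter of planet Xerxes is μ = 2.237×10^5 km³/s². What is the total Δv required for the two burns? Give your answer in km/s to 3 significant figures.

Δv = 2.13 km/s

Semi-major axis of the transfer orbit: a_t = (11200 + 54100)/2 = 32650 km.
At r₁ the circular-orbit speed is v₁ = √(μ/r₁) = 4.4691 km/s.
Transfer-orbit speed at r₁ (vis-viva): v_p = √[μ(2/r₁ − 1/a_t)] = 5.7528 km/s.
First burn Δv₁ = |v_p − v₁| = 1.2837 km/s.
At r₂, v₂ = √(μ/r₂) = 2.03345 km/s.
Transfer-orbit speed at r₂: v_a = √[μ(2/r₂ − 1/a_t)] = 1.19097 km/s.
Second burn Δv₂ = |v₂ − v_a| = 0.84248 km/s.
Δv = Δv₁ + Δv₂ = 1.2837 + 0.84248 = 2.126 km/s.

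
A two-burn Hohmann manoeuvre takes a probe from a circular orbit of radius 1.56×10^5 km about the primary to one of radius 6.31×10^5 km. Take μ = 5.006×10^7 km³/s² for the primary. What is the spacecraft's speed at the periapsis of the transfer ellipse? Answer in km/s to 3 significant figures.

v = 22.7 km/s

The Hohmann ellipse has a_t = (r₁ + r₂)/2 = 3.935×10^5 km.
The periapsis of the transfer ellipse is at r = 1.560×10^5 km.
Applying v² = μ(2/r − 1/a_t): v = 22.68 km/s.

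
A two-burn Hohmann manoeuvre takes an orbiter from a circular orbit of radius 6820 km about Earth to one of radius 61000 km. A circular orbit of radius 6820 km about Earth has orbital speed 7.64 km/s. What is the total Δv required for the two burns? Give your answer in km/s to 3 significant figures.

From the circular-orbit relation v² = μ/r at r = 6820 km: μ = v²r = (7.64)² × 6820 = 3.98081×10^5 km³/s².
The Hohmann ellipse has a_t = (r₁ + r₂)/2 = 33910 km.
At r₁ the circular-orbit speed is v₁ = √(μ/r₁) = 7.6400 km/s.
Transfer-orbit speed at r₁ (v² = μ(2/r − 1/a)): v_p = √[μ(2/r₁ − 1/a_t)] = 10.247 km/s.
First burn Δv₁ = |v_p − v₁| = 2.607 km/s.
Circular speed at r₂: v₂ = √(μ/r₂) = 2.555 km/s.
Transfer-orbit speed at r₂: v_a = √[μ(2/r₂ − 1/a_t)] = 1.146 km/s.
Second burn Δv₂ = |v₂ − v_a| = 1.409 km/s.
Δv = Δv₁ + Δv₂ = 2.607 + 1.409 = 4.016 km/s.

Δv = 4.02 km/s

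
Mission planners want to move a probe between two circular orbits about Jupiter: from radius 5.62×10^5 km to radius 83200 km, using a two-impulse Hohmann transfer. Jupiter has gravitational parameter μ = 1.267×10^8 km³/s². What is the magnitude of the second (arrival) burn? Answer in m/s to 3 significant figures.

Δv₂ = 12500 m/s

Semi-major axis of the transfer orbit: a_t = (5.620×10^5 + 83200)/2 = 3.226×10^5 km.
On the circular orbit at r = 83200 km, v_c = √(μ/r) = 39.024 km/s.
Transfer-orbit speed at the same r (vis-viva, a = a_t): v_t = √[μ(2/r − 1/a_t)] = 51.507 km/s.
Δv₂ = |v_t − v_c| = |51.507 − 39.024| = 12.48 km/s.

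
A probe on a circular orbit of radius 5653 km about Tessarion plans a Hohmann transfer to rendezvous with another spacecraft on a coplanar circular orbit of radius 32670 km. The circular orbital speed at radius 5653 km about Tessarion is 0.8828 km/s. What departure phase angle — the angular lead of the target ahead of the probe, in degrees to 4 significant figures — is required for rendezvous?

φ = 99.15°

From the circular-orbit relation v² = μ/r at r = 5653 km: μ = v²r = (0.8828)² × 5653 = 4405.59 km³/s².
Semi-major axis of the transfer orbit: a_t = (5653 + 32670)/2 = 19161.5 km.
The half-period of the transfer ellipse is t = π√(a_t³/μ) = 1.2554×10^5 s.
Target angular speed ω₂ = √(μ/r₂³) = 1.1240×10^-5 rad/s.
Angle swept by the target during transfer: ω₂·t = 1.4111 rad = 80.85°.
The probe traverses 180° on the transfer ellipse, so the target must lead by 180° − 80.85° = 99.15°.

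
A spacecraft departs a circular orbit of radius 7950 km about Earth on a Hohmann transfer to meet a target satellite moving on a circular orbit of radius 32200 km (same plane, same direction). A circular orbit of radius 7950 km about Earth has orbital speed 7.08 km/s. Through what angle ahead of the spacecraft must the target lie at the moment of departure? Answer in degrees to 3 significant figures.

φ = 91.4°

From the circular-orbit relation v² = μ/r at r = 7950 km: μ = v²r = (7.08)² × 7950 = 3.98505×10^5 km³/s².
The Hohmann ellipse has a_t = (r₁ + r₂)/2 = 20075 km.
The half-period of the transfer ellipse is t = π√(a_t³/μ) = 14155.2 s.
The target's mean motion on its circular orbit is ω₂ = √(μ/r₂³) = 1.09253×10^-4 rad/s.
Angle swept by the target during transfer: ω₂·t = 1.5465 rad = 88.61°.
Arrival is 180° from departure on the ellipse, so φ = 180° − 88.61° = 91.4°.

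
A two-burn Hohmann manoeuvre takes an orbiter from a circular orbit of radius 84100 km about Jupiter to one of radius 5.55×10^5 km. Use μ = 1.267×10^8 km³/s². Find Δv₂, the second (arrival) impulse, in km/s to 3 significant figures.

Transfer-ellipse semi-major axis a_t = (r₁ + r₂)/2 = (84100 + 5.550×10^5)/2 = 3.1955×10^5 km.
On the circular orbit at r = 5.550×10^5 km, v_c = √(μ/r) = 15.109 km/s.
Transfer-orbit speed at the same r (vis-viva, a = a_t): v_t = √[μ(2/r − 1/a_t)] = 7.7512 km/s.
Δv₂ = |v_t − v_c| = |7.7512 − 15.109| = 7.358 km/s.

Δv₂ = 7.36 km/s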